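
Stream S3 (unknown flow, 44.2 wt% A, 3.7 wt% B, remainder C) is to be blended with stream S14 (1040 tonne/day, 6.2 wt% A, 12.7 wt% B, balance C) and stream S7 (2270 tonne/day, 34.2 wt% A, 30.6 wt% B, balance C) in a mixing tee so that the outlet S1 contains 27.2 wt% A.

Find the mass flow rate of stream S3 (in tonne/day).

350 tonne/day

Let S3 be the unknown flow. Total out = 3310 + S3.
A balance: 840.82 + 0.442·S3 = 0.272·(3310 + S3)
(0.442 − 0.272)·S3 = 0.272×3310 − 840.82 = 59.5
S3 = 59.5 / 0.170 = 350 tonne/day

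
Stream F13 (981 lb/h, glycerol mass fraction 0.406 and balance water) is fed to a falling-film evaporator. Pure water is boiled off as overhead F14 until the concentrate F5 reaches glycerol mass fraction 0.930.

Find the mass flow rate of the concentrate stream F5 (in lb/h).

428.3 lb/h

glycerol is conserved: 981×0.406 = 398.29 lb/h all reports to the concentrate.
Concentrate = 398.29/(target fraction) = 428.26 lb/h.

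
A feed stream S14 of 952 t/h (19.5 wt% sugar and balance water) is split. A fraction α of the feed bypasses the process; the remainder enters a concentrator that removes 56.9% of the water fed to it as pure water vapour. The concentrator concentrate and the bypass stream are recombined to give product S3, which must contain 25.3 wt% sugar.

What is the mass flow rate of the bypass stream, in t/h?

475.5 t/h

All 952×0.195 = 185.64 t/h of sugar reaches S3, so S3 = 185.64/0.253 = 733.75 t/h and vapour = 218.25 t/h.
The evaporator receives (1−α)·952 of feed at 0.805 water and removes 0.569 of that water:
0.569×0.805×(1−α)×952 = 218.25
(1−α) = 218.25/436.06 = 0.5005;  α = 0.4995.
Bypass flow = 0.4995×952 = 475.53 t/h.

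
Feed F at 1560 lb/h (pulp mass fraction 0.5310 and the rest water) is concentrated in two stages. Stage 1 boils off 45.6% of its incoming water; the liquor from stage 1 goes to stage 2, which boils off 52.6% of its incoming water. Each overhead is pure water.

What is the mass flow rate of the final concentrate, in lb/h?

1017 lb/h

water in feed = 1560×0.469 = 731.64 lb/h.
After stage 1: water left = (1−0.456)×731.64 = 398.01; stream total = 1226.4 lb/h.
After stage 2: water left = (1−0.526)×398.01 = 188.66; final concentrate = 1017 lb/h.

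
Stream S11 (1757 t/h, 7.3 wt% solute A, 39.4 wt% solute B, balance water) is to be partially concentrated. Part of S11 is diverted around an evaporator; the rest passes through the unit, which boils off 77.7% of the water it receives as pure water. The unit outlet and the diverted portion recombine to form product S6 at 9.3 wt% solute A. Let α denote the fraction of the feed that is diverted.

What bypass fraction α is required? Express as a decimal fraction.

0.481

All 1757×0.073 = 128.26 t/h of solute A reaches S6, so S6 = 128.26/0.093 = 1379.2 t/h and vapour = 377.85 t/h.
The evaporator receives (1−α)·1757 of feed at 0.533 water and removes 0.777 of that water:
0.777×0.533×(1−α)×1757 = 377.85
(1−α) = 377.85/727.65 = 0.5193;  α = 0.4807.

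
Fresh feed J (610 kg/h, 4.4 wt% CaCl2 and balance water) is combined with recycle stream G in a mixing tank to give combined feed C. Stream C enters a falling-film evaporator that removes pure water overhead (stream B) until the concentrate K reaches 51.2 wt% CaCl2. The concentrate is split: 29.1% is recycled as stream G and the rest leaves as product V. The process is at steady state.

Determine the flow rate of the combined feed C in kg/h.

Overall CaCl2 balance (none leaves overhead): CaCl2 in fresh feed = CaCl2 in product, i.e. 610×0.044 = (1−0.291)·K·0.512.
K = 26.84/(0.512×0.709) = 73.938 kg/h.
Recycle G = 0.291×73.938 = 21.516 kg/h.
Combined feed C = 610 + 21.516 = 631.52 kg/h.

631.5 kg/h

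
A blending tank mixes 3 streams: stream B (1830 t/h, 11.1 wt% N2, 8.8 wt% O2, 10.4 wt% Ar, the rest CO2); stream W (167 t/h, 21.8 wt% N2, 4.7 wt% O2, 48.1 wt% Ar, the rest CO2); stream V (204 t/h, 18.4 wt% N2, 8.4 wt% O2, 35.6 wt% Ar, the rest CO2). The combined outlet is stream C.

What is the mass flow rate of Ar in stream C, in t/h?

343.3 t/h

Ar out = Ar in = 1830×0.104 + 167×0.481 + 204×0.356 = 343.27 t/h.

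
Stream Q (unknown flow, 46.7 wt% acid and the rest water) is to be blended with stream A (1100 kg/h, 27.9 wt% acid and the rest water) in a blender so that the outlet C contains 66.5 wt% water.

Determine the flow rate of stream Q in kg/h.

Let Q be the unknown flow. Total out = 1100 + Q.
water balance: 793.1 + 0.533·Q = 0.665·(1100 + Q)
(0.533 − 0.665)·Q = 0.665×1100 − 793.1 = -61.6
Q = -61.6 / -0.132 = 466.67 kg/h

466.7 kg/h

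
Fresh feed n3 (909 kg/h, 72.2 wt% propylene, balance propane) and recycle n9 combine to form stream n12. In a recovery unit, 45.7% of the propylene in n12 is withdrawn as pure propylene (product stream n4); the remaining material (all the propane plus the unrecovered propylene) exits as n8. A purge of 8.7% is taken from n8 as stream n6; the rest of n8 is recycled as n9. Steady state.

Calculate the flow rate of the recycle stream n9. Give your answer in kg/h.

propane enters only via n3 and leaves only via the purge: 909×0.278 = 0.087×(propane in n8), and the recovery unit passes all propane, so propane in n12 = propane in n8 = 2904.6 kg/h.
propylene in n12: m_A = 909×0.722 + (1−0.087)·(1−0.457)·m_A, so m_A = 656.3/0.5042 = 1301.6 kg/h.
n8 = (1−0.457)×1301.6 + 2904.6 = 3611.4 kg/h.
Recycle n9 = (1−0.087)×3611.4 = 3297.2 kg/h.

3297 kg/h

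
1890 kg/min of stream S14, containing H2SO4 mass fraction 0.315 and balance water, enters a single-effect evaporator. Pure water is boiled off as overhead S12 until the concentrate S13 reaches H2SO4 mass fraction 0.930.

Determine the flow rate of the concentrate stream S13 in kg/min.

640.2 kg/min

H2SO4 is conserved: 1890×0.315 = 595.35 kg/min all reports to the concentrate.
Concentrate = 595.35/(target fraction) = 640.16 kg/min.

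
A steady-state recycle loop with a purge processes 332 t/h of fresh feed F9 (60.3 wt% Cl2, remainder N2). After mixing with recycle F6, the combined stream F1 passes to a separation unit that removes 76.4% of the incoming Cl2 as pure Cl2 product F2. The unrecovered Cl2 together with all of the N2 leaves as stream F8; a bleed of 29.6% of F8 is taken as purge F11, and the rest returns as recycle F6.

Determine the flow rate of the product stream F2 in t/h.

183.4 t/h

Cl2 in F1: m_A = 332×0.603 + (1−0.296)·(1−0.764)·m_A, so m_A = 200.2/0.8339 = 240.08 t/h.
Product F2 = 0.764×240.08 = 183.42 t/h.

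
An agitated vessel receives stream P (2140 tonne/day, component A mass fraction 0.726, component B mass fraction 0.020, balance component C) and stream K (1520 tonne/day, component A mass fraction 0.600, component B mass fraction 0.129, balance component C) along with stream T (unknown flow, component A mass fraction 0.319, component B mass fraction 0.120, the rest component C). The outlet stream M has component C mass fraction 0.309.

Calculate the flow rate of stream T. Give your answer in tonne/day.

Let T be the unknown flow. Total out = 3660 + T.
component C balance: 955.48 + 0.561·T = 0.309·(3660 + T)
(0.561 − 0.309)·T = 0.309×3660 − 955.48 = 175.46
T = 175.46 / 0.252 = 696.27 tonne/day

696.3 tonne/day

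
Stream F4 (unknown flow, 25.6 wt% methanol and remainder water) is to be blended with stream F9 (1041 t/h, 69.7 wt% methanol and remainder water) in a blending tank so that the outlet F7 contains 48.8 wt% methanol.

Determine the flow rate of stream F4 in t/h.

937.8 t/h

Let F4 be the unknown flow. Total out = 1041 + F4.
methanol balance: 725.58 + 0.256·F4 = 0.488·(1041 + F4)
(0.256 − 0.488)·F4 = 0.488×1041 − 725.58 = -217.57
F4 = -217.57 / -0.232 = 937.8 t/h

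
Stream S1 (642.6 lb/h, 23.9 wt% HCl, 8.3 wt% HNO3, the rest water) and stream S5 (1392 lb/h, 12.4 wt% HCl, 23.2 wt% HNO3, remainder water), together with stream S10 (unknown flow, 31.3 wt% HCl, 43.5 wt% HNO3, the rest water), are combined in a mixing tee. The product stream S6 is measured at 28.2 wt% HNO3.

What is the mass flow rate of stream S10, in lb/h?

Let S10 be the unknown flow. Total out = 2034.6 + S10.
HNO3 balance: 376.28 + 0.435·S10 = 0.282·(2034.6 + S10)
(0.435 − 0.282)·S10 = 0.282×2034.6 − 376.28 = 197.48
S10 = 197.48 / 0.153 = 1290.7 lb/h

1291 lb/h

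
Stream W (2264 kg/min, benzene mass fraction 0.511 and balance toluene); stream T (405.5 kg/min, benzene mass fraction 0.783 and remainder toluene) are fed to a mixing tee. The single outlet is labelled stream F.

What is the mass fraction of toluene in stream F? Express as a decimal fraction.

0.448

Total flow out = 2264 + 405.5 = 2669.5 kg/min.
toluene in = 2264×0.489 + 405.5×0.217 = 1195.1 kg/min.
toluene mass fraction in F = 1195.1/2669.5 = 0.448.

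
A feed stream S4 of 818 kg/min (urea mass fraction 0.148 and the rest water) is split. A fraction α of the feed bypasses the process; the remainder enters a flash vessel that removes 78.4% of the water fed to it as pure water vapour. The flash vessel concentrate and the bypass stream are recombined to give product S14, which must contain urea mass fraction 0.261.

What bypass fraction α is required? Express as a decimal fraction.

0.352

All 818×0.148 = 121.06 kg/min of urea reaches S14, so S14 = 121.06/0.261 = 463.85 kg/min and vapour = 354.15 kg/min.
The evaporator receives (1−α)·818 of feed at 0.852 water and removes 0.784 of that water:
0.784×0.852×(1−α)×818 = 354.15
(1−α) = 354.15/546.4 = 0.6482;  α = 0.3518.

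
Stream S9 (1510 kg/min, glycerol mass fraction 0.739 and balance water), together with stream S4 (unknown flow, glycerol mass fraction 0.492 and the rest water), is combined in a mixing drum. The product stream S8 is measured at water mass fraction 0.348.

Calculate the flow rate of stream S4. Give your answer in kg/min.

Let S4 be the unknown flow. Total out = 1510 + S4.
water balance: 394.11 + 0.508·S4 = 0.348·(1510 + S4)
(0.508 − 0.348)·S4 = 0.348×1510 − 394.11 = 131.37
S4 = 131.37 / 0.160 = 821.06 kg/min

821.1 kg/min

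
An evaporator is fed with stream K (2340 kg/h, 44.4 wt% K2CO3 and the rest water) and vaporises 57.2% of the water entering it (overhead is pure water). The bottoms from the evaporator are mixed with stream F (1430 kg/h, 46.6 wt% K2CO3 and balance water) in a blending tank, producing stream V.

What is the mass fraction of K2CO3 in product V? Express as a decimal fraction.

0.564

Vapour removed = 0.572×0.556×2340 = 744.19 kg/h; concentrate = 1595.8 kg/h.
K2CO3 reaching the mixer = 1039 (from concentrate) + 1430×0.466 = 1705.3 kg/h.
Product flow = 1595.8 + 1430 = 3025.8 kg/h; K2CO3 fraction = 0.564.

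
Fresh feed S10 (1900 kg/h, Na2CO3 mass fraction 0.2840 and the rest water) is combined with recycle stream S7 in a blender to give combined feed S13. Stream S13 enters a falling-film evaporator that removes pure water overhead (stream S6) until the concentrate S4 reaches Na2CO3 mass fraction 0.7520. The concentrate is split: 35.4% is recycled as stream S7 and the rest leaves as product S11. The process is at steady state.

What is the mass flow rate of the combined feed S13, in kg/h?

2293 kg/h

Overall Na2CO3 balance (none leaves overhead): Na2CO3 in fresh feed = Na2CO3 in product, i.e. 1900×0.284 = (1−0.354)·S4·0.752.
S4 = 539.6/(0.752×0.646) = 1110.8 kg/h.
Recycle S7 = 0.354×1110.8 = 393.21 kg/h.
Combined feed S13 = 1900 + 393.21 = 2293.2 kg/h.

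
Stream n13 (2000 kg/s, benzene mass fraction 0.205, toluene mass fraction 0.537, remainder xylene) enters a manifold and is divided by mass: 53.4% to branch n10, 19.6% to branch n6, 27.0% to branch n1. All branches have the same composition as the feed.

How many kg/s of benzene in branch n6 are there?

80.36 kg/s

Branch n6 total = 0.196×2000 = 392 kg/s.
benzene in n6 = 0.205×392 = 80.36 kg/s.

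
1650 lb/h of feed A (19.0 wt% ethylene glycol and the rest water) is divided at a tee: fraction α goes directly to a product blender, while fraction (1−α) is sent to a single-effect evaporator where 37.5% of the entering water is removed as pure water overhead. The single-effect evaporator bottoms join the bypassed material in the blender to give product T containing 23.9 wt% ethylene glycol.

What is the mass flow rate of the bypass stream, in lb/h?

All 1650×0.190 = 313.5 lb/h of ethylene glycol reaches T, so T = 313.5/0.239 = 1311.7 lb/h and vapour = 338.28 lb/h.
The evaporator receives (1−α)·1650 of feed at 0.810 water and removes 0.375 of that water:
0.375×0.810×(1−α)×1650 = 338.28
(1−α) = 338.28/501.19 = 0.6750;  α = 0.3250.
Bypass flow = 0.3250×1650 = 536.31 lb/h.

536.3 lb/h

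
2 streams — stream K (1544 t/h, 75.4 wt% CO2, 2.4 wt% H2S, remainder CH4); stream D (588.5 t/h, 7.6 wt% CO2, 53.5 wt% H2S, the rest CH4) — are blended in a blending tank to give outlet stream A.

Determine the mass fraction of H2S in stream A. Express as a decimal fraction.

0.165

Total flow out = 1544 + 588.5 = 2132.5 t/h.
H2S in = 1544×0.024 + 588.5×0.535 = 351.9 t/h.
H2S mass fraction in A = 351.9/2132.5 = 0.165.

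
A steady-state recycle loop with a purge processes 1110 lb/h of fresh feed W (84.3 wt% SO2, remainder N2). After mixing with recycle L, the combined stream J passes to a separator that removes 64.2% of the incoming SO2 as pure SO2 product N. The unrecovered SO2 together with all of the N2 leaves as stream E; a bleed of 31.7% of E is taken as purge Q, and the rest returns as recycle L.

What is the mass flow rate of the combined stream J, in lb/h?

N2 enters only via W and leaves only via the purge: 1110×0.157 = 0.317×(N2 in E), and the separator passes all N2, so N2 in J = N2 in E = 549.75 lb/h.
SO2 in J: m_A = 1110×0.843 + (1−0.317)·(1−0.642)·m_A, so m_A = 935.73/0.7555 = 1238.6 lb/h.
J = 1238.6 + 549.75 = 1788.3 lb/h.

1788 lb/h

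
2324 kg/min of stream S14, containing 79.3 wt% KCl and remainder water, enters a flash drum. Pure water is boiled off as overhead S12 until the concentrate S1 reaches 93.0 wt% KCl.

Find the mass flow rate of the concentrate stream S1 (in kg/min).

KCl is conserved: 2324×0.793 = 1842.9 kg/min all reports to the concentrate.
Concentrate = 1842.9/(target fraction) = 1981.6 kg/min.

1982 kg/min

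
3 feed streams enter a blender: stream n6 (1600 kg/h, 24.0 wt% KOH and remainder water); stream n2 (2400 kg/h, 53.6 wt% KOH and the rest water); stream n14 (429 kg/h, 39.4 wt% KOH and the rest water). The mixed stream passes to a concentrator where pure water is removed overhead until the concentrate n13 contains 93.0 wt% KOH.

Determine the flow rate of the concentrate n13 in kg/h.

1978 kg/h

KOH entering = 1600×0.240 + 2400×0.536 + 429×0.394 = 1839.4 kg/h.
All KOH reports to n13, so n13 = 1839.4/0.930 = 1977.9 kg/h.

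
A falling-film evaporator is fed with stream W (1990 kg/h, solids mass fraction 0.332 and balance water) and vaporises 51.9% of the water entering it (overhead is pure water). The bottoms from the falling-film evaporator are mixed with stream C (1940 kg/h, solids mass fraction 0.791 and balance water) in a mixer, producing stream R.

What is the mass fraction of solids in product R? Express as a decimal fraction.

Vapour removed = 0.519×0.668×1990 = 689.92 kg/h; concentrate = 1300.1 kg/h.
solids reaching the mixer = 660.68 (from concentrate) + 1940×0.791 = 2195.2 kg/h.
Product flow = 1300.1 + 1940 = 3240.1 kg/h; solids fraction = 0.678.

0.678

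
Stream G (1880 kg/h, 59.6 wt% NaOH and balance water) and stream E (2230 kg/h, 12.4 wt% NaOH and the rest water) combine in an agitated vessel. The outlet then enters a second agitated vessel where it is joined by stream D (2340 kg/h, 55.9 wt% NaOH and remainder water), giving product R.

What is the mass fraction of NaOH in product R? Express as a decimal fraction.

Overall, product flow = 6450 kg/h.
NaOH in = 1880×0.596 + 2230×0.124 + 2340×0.559 = 2705.1 kg/h.
NaOH fraction in R = 0.419.

0.419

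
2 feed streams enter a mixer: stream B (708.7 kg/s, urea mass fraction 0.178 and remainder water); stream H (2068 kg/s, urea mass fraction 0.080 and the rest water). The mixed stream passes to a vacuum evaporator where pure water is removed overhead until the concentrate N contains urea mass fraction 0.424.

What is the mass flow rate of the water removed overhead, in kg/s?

2089 kg/s

urea entering = 708.7×0.178 + 2068×0.080 = 291.59 kg/s.
All urea reports to N, so N = 291.59/0.424 = 687.71 kg/s.
Total feed = 2776.7 kg/s; overhead = 2776.7 − 687.71 = 2089 kg/s.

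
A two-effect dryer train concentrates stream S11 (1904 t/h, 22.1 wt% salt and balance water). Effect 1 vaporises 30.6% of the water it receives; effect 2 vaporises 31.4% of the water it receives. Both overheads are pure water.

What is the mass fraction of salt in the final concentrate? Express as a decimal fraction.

water in feed = 1904×0.779 = 1483.2 t/h.
After stage 1: water left = (1−0.306)×1483.2 = 1029.4; stream total = 1450.1 t/h.
After stage 2: water left = (1−0.314)×1029.4 = 706.14; final concentrate = 1126.9 t/h.
salt fraction = 420.78/1126.9 = 0.373.

0.373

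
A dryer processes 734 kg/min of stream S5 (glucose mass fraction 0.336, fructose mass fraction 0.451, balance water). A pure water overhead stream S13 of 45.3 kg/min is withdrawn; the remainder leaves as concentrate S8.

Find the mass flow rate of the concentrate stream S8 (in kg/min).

Concentrate = 734 − 45.3 = 688.7 kg/min.

688.7 kg/min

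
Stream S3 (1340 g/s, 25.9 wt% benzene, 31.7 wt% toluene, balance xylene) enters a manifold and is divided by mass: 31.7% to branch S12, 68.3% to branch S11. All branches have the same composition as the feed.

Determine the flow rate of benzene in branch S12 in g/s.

110 g/s

Branch S12 total = 0.317×1340 = 424.78 g/s.
benzene in S12 = 0.259×424.78 = 110.02 g/s.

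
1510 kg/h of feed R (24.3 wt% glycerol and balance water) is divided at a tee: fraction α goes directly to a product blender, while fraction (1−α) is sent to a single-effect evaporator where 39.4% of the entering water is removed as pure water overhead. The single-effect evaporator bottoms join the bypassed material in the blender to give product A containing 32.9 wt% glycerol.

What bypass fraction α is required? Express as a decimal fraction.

All 1510×0.243 = 366.93 kg/h of glycerol reaches A, so A = 366.93/0.329 = 1115.3 kg/h and vapour = 394.71 kg/h.
The evaporator receives (1−α)·1510 of feed at 0.757 water and removes 0.394 of that water:
0.394×0.757×(1−α)×1510 = 394.71
(1−α) = 394.71/450.37 = 0.8764;  α = 0.1236.

0.124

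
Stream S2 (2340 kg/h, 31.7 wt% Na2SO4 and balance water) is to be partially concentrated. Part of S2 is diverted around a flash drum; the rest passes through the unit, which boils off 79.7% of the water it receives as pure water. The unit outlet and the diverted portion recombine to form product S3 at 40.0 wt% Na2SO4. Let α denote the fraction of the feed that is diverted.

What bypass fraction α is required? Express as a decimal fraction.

0.619

All 2340×0.317 = 741.78 kg/h of Na2SO4 reaches S3, so S3 = 741.78/0.400 = 1854.4 kg/h and vapour = 485.55 kg/h.
The evaporator receives (1−α)·2340 of feed at 0.683 water and removes 0.797 of that water:
0.797×0.683×(1−α)×2340 = 485.55
(1−α) = 485.55/1273.8 = 0.3812;  α = 0.6188.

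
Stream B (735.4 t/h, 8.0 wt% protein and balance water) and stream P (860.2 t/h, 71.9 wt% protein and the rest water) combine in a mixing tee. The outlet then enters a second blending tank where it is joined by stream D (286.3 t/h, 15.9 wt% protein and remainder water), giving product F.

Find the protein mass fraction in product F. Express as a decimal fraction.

Overall, product flow = 1881.9 t/h.
protein in = 735.4×0.080 + 860.2×0.719 + 286.3×0.159 = 722.84 t/h.
protein fraction in F = 0.384.

0.384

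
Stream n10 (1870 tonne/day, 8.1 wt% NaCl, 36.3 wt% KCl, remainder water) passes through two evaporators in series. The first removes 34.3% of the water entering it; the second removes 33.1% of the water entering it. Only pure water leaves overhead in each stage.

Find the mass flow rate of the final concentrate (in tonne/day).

1287 tonne/day

water in feed = 1870×0.556 = 1039.7 tonne/day.
After stage 1: water left = (1−0.343)×1039.7 = 683.1; stream total = 1513.4 tonne/day.
After stage 2: water left = (1−0.331)×683.1 = 456.99; final concentrate = 1287.3 tonne/day.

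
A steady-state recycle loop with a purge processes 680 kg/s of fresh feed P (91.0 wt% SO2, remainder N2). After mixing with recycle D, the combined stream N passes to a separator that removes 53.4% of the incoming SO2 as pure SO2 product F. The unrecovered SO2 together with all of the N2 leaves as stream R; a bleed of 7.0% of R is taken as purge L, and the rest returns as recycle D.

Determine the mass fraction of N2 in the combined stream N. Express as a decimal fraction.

N2 enters only via P and leaves only via the purge: 680×0.090 = 0.070×(N2 in R), and the separator passes all N2, so N2 in N = N2 in R = 874.29 kg/s.
SO2 in N: m_A = 680×0.910 + (1−0.070)·(1−0.534)·m_A, so m_A = 618.8/0.5666 = 1092.1 kg/s.
N = 1092.1 + 874.29 = 1966.4 kg/s.
N2 fraction in N = 874.29/1966.4 = 0.4446.

0.4446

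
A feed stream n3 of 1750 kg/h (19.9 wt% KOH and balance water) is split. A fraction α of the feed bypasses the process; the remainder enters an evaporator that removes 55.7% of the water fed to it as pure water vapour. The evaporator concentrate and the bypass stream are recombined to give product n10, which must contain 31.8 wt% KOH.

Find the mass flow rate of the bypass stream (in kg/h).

282.2 kg/h

All 1750×0.199 = 348.25 kg/h of KOH reaches n10, so n10 = 348.25/0.318 = 1095.1 kg/h and vapour = 654.87 kg/h.
The evaporator receives (1−α)·1750 of feed at 0.801 water and removes 0.557 of that water:
0.557×0.801×(1−α)×1750 = 654.87
(1−α) = 654.87/780.77 = 0.8387;  α = 0.1613.
Bypass flow = 0.1613×1750 = 282.19 kg/h.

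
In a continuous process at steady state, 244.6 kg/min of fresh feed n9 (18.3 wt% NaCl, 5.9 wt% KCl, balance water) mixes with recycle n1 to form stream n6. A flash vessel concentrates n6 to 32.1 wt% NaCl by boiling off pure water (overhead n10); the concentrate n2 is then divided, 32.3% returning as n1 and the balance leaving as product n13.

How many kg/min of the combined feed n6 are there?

Overall NaCl balance (none leaves overhead): NaCl in fresh feed = NaCl in product, i.e. 244.6×0.183 = (1−0.323)·n2·0.321.
n2 = 44.762/(0.321×0.677) = 205.97 kg/min.
Recycle n1 = 0.323×205.97 = 66.53 kg/min.
Combined feed n6 = 244.6 + 66.53 = 311.13 kg/min.

311.1 kg/min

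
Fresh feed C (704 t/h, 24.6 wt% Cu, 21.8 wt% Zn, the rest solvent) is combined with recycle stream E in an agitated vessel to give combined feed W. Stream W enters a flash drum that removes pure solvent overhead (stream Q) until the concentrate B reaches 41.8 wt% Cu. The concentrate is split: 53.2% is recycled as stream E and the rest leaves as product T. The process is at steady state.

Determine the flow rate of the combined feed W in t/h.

Overall Cu balance (none leaves overhead): Cu in fresh feed = Cu in product, i.e. 704×0.246 = (1−0.532)·B·0.418.
B = 173.18/(0.418×0.468) = 885.29 t/h.
Recycle E = 0.532×885.29 = 470.97 t/h.
Combined feed W = 704 + 470.97 = 1175 t/h.

1175 t/h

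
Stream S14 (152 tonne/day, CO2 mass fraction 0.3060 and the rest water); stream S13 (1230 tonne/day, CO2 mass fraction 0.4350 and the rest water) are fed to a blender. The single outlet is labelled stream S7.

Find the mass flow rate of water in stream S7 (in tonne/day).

water out = water in = 152×0.694 + 1230×0.565 = 800.44 tonne/day.

800.4 tonne/day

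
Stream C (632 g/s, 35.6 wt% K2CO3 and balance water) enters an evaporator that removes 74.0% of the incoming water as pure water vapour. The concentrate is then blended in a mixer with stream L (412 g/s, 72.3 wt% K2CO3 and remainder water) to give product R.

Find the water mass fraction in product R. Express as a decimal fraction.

Vapour removed = 0.740×0.644×632 = 301.19 g/s; concentrate = 330.81 g/s.
water reaching the mixer = 105.82 (from concentrate) + 412×0.277 = 219.95 g/s.
Product flow = 330.81 + 412 = 742.81 g/s; water fraction = 0.296.

0.296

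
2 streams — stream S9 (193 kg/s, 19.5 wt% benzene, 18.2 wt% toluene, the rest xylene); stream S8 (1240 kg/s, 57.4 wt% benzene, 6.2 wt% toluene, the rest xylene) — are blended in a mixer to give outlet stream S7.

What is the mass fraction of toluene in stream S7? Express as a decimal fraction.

Total flow out = 193 + 1240 = 1433 kg/s.
toluene in = 193×0.182 + 1240×0.062 = 112.01 kg/s.
toluene mass fraction in S7 = 112.01/1433 = 0.0782.

0.0782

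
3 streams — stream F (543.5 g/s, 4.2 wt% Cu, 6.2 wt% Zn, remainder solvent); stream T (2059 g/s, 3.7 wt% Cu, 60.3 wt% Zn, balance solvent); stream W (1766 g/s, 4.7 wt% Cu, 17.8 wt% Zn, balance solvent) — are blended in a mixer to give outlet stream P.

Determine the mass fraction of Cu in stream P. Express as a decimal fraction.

0.042

Total flow out = 543.5 + 2059 + 1766 = 4368.5 g/s.
Cu in = 543.5×0.042 + 2059×0.037 + 1766×0.047 = 182.01 g/s.
Cu mass fraction in P = 182.01/4368.5 = 0.042.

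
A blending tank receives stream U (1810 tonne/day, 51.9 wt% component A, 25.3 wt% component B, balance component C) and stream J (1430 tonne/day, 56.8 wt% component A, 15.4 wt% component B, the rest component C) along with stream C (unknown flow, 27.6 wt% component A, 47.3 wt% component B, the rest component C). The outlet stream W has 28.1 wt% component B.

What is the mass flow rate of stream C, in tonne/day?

Let C be the unknown flow. Total out = 3240 + C.
component B balance: 678.15 + 0.473·C = 0.281·(3240 + C)
(0.473 − 0.281)·C = 0.281×3240 − 678.15 = 232.29
C = 232.29 / 0.192 = 1209.8 tonne/day

1210 tonne/day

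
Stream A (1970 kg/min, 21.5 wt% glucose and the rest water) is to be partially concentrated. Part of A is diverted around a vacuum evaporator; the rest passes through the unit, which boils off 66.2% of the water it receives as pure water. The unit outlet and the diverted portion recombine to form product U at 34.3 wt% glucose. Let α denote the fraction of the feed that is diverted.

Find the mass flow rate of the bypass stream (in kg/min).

All 1970×0.215 = 423.55 kg/min of glucose reaches U, so U = 423.55/0.343 = 1234.8 kg/min and vapour = 735.16 kg/min.
The evaporator receives (1−α)·1970 of feed at 0.785 water and removes 0.662 of that water:
0.662×0.785×(1−α)×1970 = 735.16
(1−α) = 735.16/1023.7 = 0.7181;  α = 0.2819.
Bypass flow = 0.2819×1970 = 555.33 kg/min.

555.3 kg/min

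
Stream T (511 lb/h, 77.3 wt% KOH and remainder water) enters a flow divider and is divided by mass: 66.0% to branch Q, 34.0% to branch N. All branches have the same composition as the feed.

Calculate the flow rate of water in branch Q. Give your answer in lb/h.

76.56 lb/h

Branch Q total = 0.660×511 = 337.26 lb/h.
water in Q = 0.227×337.26 = 76.558 lb/h.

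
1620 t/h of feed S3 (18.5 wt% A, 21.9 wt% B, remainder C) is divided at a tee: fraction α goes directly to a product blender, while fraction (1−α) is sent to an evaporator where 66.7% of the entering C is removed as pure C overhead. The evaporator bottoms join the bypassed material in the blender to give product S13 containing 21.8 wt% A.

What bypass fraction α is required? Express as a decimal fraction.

0.619

All 1620×0.185 = 299.7 t/h of A reaches S13, so S13 = 299.7/0.218 = 1374.8 t/h and vapour = 245.23 t/h.
The evaporator receives (1−α)·1620 of feed at 0.596 C and removes 0.667 of that C:
0.667×0.596×(1−α)×1620 = 245.23
(1−α) = 245.23/644 = 0.3808;  α = 0.6192.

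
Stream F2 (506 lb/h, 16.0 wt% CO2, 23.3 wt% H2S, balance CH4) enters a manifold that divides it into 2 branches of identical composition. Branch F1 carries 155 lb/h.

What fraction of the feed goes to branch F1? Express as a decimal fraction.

0.306

Fraction to F1 = 155/506 = 0.3063.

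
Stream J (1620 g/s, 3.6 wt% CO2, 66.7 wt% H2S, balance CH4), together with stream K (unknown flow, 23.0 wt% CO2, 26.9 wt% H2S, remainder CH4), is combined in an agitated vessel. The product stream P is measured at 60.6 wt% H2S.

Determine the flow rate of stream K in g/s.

Let K be the unknown flow. Total out = 1620 + K.
H2S balance: 1080.5 + 0.269·K = 0.606·(1620 + K)
(0.269 − 0.606)·K = 0.606×1620 − 1080.5 = -98.82
K = -98.82 / -0.337 = 293.23 g/s

293.2 g/s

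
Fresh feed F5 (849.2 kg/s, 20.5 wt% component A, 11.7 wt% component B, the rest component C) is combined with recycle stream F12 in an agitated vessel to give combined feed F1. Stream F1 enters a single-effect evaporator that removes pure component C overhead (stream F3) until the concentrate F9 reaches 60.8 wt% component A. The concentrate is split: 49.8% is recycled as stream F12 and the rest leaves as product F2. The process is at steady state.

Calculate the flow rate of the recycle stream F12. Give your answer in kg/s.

284 kg/s

Overall component A balance (none leaves overhead): component A in fresh feed = component A in product, i.e. 849.2×0.205 = (1−0.498)·F9·0.608.
F9 = 174.09/(0.608×0.502) = 570.37 kg/s.
Recycle F12 = 0.498×570.37 = 284.04 kg/s.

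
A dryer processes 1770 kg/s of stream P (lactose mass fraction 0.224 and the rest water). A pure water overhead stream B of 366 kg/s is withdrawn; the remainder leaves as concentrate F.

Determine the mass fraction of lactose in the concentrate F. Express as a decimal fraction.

0.282

lactose is not removed: 1770×0.224 = 396.48 kg/s of lactose enters F.
Concentrate = 1770 − 366 = 1404 kg/s.
Mass fraction = 396.48/1404 = 0.282.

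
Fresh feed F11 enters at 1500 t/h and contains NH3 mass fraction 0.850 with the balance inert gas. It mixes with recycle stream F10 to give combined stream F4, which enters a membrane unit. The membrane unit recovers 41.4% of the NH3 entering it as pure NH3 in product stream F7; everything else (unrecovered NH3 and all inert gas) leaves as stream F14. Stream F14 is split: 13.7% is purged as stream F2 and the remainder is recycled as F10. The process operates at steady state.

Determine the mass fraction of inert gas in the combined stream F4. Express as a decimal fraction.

0.389

inert gas enters only via F11 and leaves only via the purge: 1500×0.150 = 0.137×(inert gas in F14), and the membrane unit passes all inert gas, so inert gas in F4 = inert gas in F14 = 1642.3 t/h.
NH3 in F4: m_A = 1500×0.850 + (1−0.137)·(1−0.414)·m_A, so m_A = 1275/0.4943 = 2579.5 t/h.
F4 = 2579.5 + 1642.3 = 4221.8 t/h.
inert gas fraction in F4 = 1642.3/4221.8 = 0.389.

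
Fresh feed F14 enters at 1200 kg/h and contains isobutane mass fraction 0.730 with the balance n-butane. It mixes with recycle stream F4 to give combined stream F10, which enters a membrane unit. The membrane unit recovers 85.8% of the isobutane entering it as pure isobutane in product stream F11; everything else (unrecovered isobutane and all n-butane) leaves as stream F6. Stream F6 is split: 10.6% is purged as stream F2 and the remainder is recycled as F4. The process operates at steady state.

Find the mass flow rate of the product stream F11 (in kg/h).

isobutane in F10: m_A = 1200×0.730 + (1−0.106)·(1−0.858)·m_A, so m_A = 876/0.8731 = 1003.4 kg/h.
Product F11 = 0.858×1003.4 = 860.9 kg/h.

860.9 kg/h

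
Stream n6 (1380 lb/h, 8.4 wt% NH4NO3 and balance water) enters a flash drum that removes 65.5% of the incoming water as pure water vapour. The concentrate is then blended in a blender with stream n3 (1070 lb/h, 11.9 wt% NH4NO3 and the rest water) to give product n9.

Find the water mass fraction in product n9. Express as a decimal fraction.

Vapour removed = 0.655×0.916×1380 = 827.97 lb/h; concentrate = 552.03 lb/h.
water reaching the mixer = 436.11 (from concentrate) + 1070×0.881 = 1378.8 lb/h.
Product flow = 552.03 + 1070 = 1622 lb/h; water fraction = 0.8500.

0.8500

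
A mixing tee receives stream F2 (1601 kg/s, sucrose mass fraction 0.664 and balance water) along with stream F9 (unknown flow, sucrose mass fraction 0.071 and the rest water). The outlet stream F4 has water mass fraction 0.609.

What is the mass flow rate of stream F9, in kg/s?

Let F9 be the unknown flow. Total out = 1601 + F9.
water balance: 537.94 + 0.929·F9 = 0.609·(1601 + F9)
(0.929 − 0.609)·F9 = 0.609×1601 − 537.94 = 437.07
F9 = 437.07 / 0.320 = 1365.9 kg/s

1366 kg/s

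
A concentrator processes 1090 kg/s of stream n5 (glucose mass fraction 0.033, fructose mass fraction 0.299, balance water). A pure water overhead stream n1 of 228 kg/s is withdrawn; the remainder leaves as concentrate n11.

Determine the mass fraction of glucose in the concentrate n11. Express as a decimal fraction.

glucose is not removed: 1090×0.033 = 35.97 kg/s of glucose enters n11.
Concentrate = 1090 − 228 = 862 kg/s.
Mass fraction = 35.97/862 = 0.042.

0.042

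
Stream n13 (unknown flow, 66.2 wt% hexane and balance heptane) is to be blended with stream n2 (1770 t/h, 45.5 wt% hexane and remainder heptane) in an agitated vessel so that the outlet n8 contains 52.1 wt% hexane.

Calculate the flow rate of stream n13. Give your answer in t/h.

Let n13 be the unknown flow. Total out = 1770 + n13.
hexane balance: 805.35 + 0.662·n13 = 0.521·(1770 + n13)
(0.662 − 0.521)·n13 = 0.521×1770 − 805.35 = 116.82
n13 = 116.82 / 0.141 = 828.51 t/h

828.5 t/h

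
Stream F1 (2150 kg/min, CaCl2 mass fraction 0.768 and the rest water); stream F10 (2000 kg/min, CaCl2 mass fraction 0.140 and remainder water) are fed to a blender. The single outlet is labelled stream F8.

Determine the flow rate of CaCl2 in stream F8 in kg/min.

1931 kg/min

CaCl2 out = CaCl2 in = 2150×0.768 + 2000×0.140 = 1931.2 kg/min.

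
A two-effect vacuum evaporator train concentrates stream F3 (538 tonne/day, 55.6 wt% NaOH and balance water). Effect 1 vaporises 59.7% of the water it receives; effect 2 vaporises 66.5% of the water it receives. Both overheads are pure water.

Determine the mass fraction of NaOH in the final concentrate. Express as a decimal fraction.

water in feed = 538×0.444 = 238.87 tonne/day.
After stage 1: water left = (1−0.597)×238.87 = 96.265; stream total = 395.39 tonne/day.
After stage 2: water left = (1−0.665)×96.265 = 32.249; final concentrate = 331.38 tonne/day.
NaOH fraction = 299.13/331.38 = 0.9027.

0.9027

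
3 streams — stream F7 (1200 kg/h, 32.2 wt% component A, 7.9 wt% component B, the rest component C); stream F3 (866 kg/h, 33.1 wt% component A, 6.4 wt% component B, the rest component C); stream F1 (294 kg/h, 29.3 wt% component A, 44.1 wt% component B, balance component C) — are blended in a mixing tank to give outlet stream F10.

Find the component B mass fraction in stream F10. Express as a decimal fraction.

Total flow out = 1200 + 866 + 294 = 2360 kg/h.
component B in = 1200×0.079 + 866×0.064 + 294×0.441 = 279.88 kg/h.
component B mass fraction in F10 = 279.88/2360 = 0.119.

0.119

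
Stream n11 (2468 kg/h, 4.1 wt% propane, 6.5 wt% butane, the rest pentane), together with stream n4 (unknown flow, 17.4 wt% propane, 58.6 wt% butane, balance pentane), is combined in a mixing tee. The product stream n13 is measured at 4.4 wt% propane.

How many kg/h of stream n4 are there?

56.95 kg/h

Let n4 be the unknown flow. Total out = 2468 + n4.
propane balance: 101.19 + 0.174·n4 = 0.044·(2468 + n4)
(0.174 − 0.044)·n4 = 0.044×2468 − 101.19 = 7.404
n4 = 7.404 / 0.130 = 56.954 kg/h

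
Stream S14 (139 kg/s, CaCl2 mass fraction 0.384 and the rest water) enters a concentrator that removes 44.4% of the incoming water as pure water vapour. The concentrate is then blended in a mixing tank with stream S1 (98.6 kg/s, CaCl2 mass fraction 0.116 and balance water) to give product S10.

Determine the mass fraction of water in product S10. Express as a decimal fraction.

0.675

Vapour removed = 0.444×0.616×139 = 38.017 kg/s; concentrate = 100.98 kg/s.
water reaching the mixer = 47.607 (from concentrate) + 98.6×0.884 = 134.77 kg/s.
Product flow = 100.98 + 98.6 = 199.58 kg/s; water fraction = 0.675.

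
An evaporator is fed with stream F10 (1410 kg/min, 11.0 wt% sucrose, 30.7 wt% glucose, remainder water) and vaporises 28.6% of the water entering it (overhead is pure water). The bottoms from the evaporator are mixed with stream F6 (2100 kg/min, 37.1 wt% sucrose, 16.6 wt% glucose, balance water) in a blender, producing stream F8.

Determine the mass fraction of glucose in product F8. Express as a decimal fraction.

0.2386

Vapour removed = 0.286×0.583×1410 = 235.1 kg/min; concentrate = 1174.9 kg/min.
glucose reaching the mixer = 432.87 (from concentrate) + 2100×0.166 = 781.47 kg/min.
Product flow = 1174.9 + 2100 = 3274.9 kg/min; glucose fraction = 0.2386.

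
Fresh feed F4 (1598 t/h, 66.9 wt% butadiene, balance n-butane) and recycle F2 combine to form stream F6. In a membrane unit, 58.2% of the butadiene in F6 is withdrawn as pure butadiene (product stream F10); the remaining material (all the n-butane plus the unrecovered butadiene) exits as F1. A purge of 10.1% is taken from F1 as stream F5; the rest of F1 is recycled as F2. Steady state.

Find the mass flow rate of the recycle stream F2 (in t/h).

n-butane enters only via F4 and leaves only via the purge: 1598×0.331 = 0.101×(n-butane in F1), and the membrane unit passes all n-butane, so n-butane in F6 = n-butane in F1 = 5237 t/h.
butadiene in F6: m_A = 1598×0.669 + (1−0.101)·(1−0.582)·m_A, so m_A = 1069.1/0.6242 = 1712.6 t/h.
F1 = (1−0.582)×1712.6 + 5237 = 5952.9 t/h.
Recycle F2 = (1−0.101)×5952.9 = 5351.7 t/h.

5352 t/h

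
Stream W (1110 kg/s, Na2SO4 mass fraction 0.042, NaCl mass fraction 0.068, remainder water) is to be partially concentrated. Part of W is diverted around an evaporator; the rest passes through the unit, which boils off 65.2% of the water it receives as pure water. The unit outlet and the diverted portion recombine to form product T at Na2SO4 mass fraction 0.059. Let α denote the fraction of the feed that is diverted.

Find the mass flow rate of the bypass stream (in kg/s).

558.8 kg/s

All 1110×0.042 = 46.62 kg/s of Na2SO4 reaches T, so T = 46.62/0.059 = 790.17 kg/s and vapour = 319.83 kg/s.
The evaporator receives (1−α)·1110 of feed at 0.890 water and removes 0.652 of that water:
0.652×0.890×(1−α)×1110 = 319.83
(1−α) = 319.83/644.11 = 0.4965;  α = 0.5035.
Bypass flow = 0.5035×1110 = 558.83 kg/s.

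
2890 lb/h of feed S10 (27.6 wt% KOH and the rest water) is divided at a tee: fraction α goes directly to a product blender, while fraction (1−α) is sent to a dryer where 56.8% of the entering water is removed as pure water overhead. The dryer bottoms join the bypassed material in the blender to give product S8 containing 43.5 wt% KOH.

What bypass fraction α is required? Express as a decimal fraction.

0.111

All 2890×0.276 = 797.64 lb/h of KOH reaches S8, so S8 = 797.64/0.435 = 1833.7 lb/h and vapour = 1056.3 lb/h.
The evaporator receives (1−α)·2890 of feed at 0.724 water and removes 0.568 of that water:
0.568×0.724×(1−α)×2890 = 1056.3
(1−α) = 1056.3/1188.5 = 0.8888;  α = 0.1112.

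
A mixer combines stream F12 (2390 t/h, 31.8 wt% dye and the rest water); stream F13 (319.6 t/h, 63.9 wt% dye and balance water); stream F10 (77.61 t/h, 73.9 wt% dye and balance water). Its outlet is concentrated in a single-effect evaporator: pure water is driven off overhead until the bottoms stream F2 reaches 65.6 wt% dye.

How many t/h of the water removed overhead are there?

dye entering = 2390×0.318 + 319.6×0.639 + 77.61×0.739 = 1021.6 t/h.
All dye reports to F2, so F2 = 1021.6/0.656 = 1557.3 t/h.
Total feed = 2787.2 t/h; overhead = 2787.2 − 1557.3 = 1229.9 t/h.

1230 t/h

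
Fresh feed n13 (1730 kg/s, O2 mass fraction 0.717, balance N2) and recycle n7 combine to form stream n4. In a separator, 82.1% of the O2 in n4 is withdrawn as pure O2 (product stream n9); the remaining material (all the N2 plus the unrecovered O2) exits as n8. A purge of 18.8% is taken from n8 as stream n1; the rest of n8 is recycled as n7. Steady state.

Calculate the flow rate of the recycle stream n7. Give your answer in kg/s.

N2 enters only via n13 and leaves only via the purge: 1730×0.283 = 0.188×(N2 in n8), and the separator passes all N2, so N2 in n4 = N2 in n8 = 2604.2 kg/s.
O2 in n4: m_A = 1730×0.717 + (1−0.188)·(1−0.821)·m_A, so m_A = 1240.4/0.8547 = 1451.4 kg/s.
n8 = (1−0.821)×1451.4 + 2604.2 = 2864 kg/s.
Recycle n7 = (1−0.188)×2864 = 2325.6 kg/s.

2326 kg/s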